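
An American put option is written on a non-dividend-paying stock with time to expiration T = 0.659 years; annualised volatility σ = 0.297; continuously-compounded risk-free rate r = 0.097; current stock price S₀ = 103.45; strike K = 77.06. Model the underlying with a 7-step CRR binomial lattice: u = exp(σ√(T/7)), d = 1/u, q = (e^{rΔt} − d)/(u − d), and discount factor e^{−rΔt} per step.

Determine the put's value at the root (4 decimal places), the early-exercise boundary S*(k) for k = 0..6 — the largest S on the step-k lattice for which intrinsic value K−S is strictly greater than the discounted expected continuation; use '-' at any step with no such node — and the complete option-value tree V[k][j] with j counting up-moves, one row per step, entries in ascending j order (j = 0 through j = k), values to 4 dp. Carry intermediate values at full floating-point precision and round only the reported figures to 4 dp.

price = 0.5738
boundary = - - - - - 65.5918 59.8788
tree:
0.5738
1.0906 0.1208
2.0413 0.2580 0.0000
3.7446 0.5511 0.0000 0.0000
6.6836 1.1771 0.0000 0.0000 0.0000
11.4682 2.5140 0.0000 0.0000 0.0000 0.0000
17.1812 5.3695 0.0000 0.0000 0.0000 0.0000 0.0000
22.3966 11.4682 0.0000 0.0000 0.0000 0.0000 0.0000 0.0000

Δt=0.09414, u=1.09541, d=0.91290, q=0.52750, disc=e^(-rΔt)=0.99091
k=7 terminal: V=max(K-S,0) → 22.3966 11.4682 0.0000 0.0000 0.0000 0.0000 0.0000 0.0000
k=6: j=0 S=59.8788 intr=17.1812 cont=16.4807 V=17.1812[EX]; j=1 S=71.8498 intr=5.2102 cont=5.3695 V=5.3695[hold]; j=2 S=86.2140 intr=0.0000 cont=0.0000 V=0.0000[hold]; j=3 S=103.4500 intr=0.0000 cont=0.0000 V=0.0000[hold]; j=4 S=124.1318 intr=0.0000 cont=0.0000 V=0.0000[hold]; j=5 S=148.9483 intr=0.0000 cont=0.0000 V=0.0000[hold]; j=6 S=178.7261 intr=0.0000 cont=0.0000 V=0.0000[hold]  S*(6)=59.8788
k=5: j=0 S=65.5918 intr=11.4682 cont=10.8510 V=11.4682[EX]; j=1 S=78.7049 intr=0.0000 cont=2.5140 V=2.5140[hold]; j=2 S=94.4396 intr=0.0000 cont=0.0000 V=0.0000[hold]; j=3 S=113.3200 intr=0.0000 cont=0.0000 V=0.0000[hold]; j=4 S=135.9750 intr=0.0000 cont=0.0000 V=0.0000[hold]; j=5 S=163.1592 intr=0.0000 cont=0.0000 V=0.0000[hold]  S*(5)=65.5918
k=4: j=0 S=71.8498 intr=5.2102 cont=6.6836 V=6.6836[hold]; j=1 S=86.2140 intr=0.0000 cont=1.1771 V=1.1771[hold]; j=2 S=103.4500 intr=0.0000 cont=0.0000 V=0.0000[hold]; j=3 S=124.1318 intr=0.0000 cont=0.0000 V=0.0000[hold]; j=4 S=148.9483 intr=0.0000 cont=0.0000 V=0.0000[hold]  S*(4)=-
k=3: j=0 S=78.7049 intr=0.0000 cont=3.7446 V=3.7446[hold]; j=1 S=94.4396 intr=0.0000 cont=0.5511 V=0.5511[hold]; j=2 S=113.3200 intr=0.0000 cont=0.0000 V=0.0000[hold]; j=3 S=135.9750 intr=0.0000 cont=0.0000 V=0.0000[hold]  S*(3)=-
k=2: j=0 S=86.2140 intr=0.0000 cont=2.0413 V=2.0413[hold]; j=1 S=103.4500 intr=0.0000 cont=0.2580 V=0.2580[hold]; j=2 S=124.1318 intr=0.0000 cont=0.0000 V=0.0000[hold]  S*(2)=-
k=1: j=0 S=94.4396 intr=0.0000 cont=1.0906 V=1.0906[hold]; j=1 S=113.3200 intr=0.0000 cont=0.1208 V=0.1208[hold]  S*(1)=-
k=0: j=0 S=103.4500 intr=0.0000 cont=0.5738 V=0.5738[hold]  S*(0)=-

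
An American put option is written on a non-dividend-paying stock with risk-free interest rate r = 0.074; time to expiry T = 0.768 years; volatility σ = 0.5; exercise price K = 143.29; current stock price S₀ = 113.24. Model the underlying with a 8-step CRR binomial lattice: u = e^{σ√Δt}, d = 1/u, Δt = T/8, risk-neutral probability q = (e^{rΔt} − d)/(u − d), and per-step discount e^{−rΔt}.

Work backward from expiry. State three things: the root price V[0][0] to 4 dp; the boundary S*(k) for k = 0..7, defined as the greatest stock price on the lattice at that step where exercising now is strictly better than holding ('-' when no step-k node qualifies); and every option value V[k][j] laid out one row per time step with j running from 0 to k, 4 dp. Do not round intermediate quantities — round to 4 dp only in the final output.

price = 36.4824
boundary = - - 83.0689 71.1472 83.0689 96.9883 83.0689 96.9883
tree:
36.4824
47.6295 25.1480
60.2211 34.9209 15.1102
72.1428 46.7983 22.7858 7.1583
82.3535 60.2211 33.1923 12.0384 2.0664
91.0989 72.1428 46.3017 19.7197 4.0352 0.0000
98.5891 82.3535 60.2211 31.1095 7.8800 0.0000 0.0000
105.0044 91.0989 72.1428 46.3017 15.3881 0.0000 0.0000 0.0000
110.4990 98.5891 82.3535 60.2211 30.0500 0.0000 0.0000 0.0000 0.0000

Δt=0.09600, u=1.16756, d=0.85648, q=0.48427, disc=e^(-rΔt)=0.99292
k=8 terminal: V=max(K-S,0) → 110.4990 98.5891 82.3535 60.2211 30.0500 0.0000 0.0000 0.0000 0.0000
k=7: j=0 S=38.2856 intr=105.0044 cont=103.9901 V=105.0044[EX]; j=1 S=52.1911 intr=91.0989 cont=90.0845 V=91.0989[EX]; j=2 S=71.1472 intr=72.1428 cont=71.1284 V=72.1428[EX]; j=3 S=96.9883 intr=46.3017 cont=45.2874 V=46.3017[EX]; j=4 S=132.2149 intr=11.0751 cont=15.3881 V=15.3881[hold]; j=5 S=180.2361 intr=0.0000 cont=0.0000 V=0.0000[hold]; j=6 S=245.6987 intr=0.0000 cont=0.0000 V=0.0000[hold]; j=7 S=334.9378 intr=0.0000 cont=0.0000 V=0.0000[hold]  S*(7)=96.9883
k=6: j=0 S=44.7009 intr=98.5891 cont=97.5748 V=98.5891[EX]; j=1 S=60.9365 intr=82.3535 cont=81.3392 V=82.3535[EX]; j=2 S=83.0689 intr=60.2211 cont=59.2067 V=60.2211[EX]; j=3 S=113.2400 intr=30.0500 cont=31.1095 V=31.1095[hold]; j=4 S=154.3694 intr=0.0000 cont=7.8800 V=7.8800[hold]; j=5 S=210.4371 intr=0.0000 cont=0.0000 V=0.0000[hold]; j=6 S=286.8689 intr=0.0000 cont=0.0000 V=0.0000[hold]  S*(6)=83.0689
k=5: j=0 S=52.1911 intr=91.0989 cont=90.0845 V=91.0989[EX]; j=1 S=71.1472 intr=72.1428 cont=71.1284 V=72.1428[EX]; j=2 S=96.9883 intr=46.3017 cont=45.7969 V=46.3017[EX]; j=3 S=132.2149 intr=11.0751 cont=19.7197 V=19.7197[hold]; j=4 S=180.2361 intr=0.0000 cont=4.0352 V=4.0352[hold]; j=5 S=245.6987 intr=0.0000 cont=0.0000 V=0.0000[hold]  S*(5)=96.9883
k=4: j=0 S=60.9365 intr=82.3535 cont=81.3392 V=82.3535[EX]; j=1 S=83.0689 intr=60.2211 cont=59.2067 V=60.2211[EX]; j=2 S=113.2400 intr=30.0500 cont=33.1923 V=33.1923[hold]; j=3 S=154.3694 intr=0.0000 cont=12.0384 V=12.0384[hold]; j=4 S=210.4371 intr=0.0000 cont=2.0664 V=2.0664[hold]  S*(4)=83.0689
k=3: j=0 S=71.1472 intr=72.1428 cont=71.1284 V=72.1428[EX]; j=1 S=96.9883 intr=46.3017 cont=46.7983 V=46.7983[hold]; j=2 S=132.2149 intr=11.0751 cont=22.7858 V=22.7858[hold]; j=3 S=180.2361 intr=0.0000 cont=7.1583 V=7.1583[hold]  S*(3)=71.1472
k=2: j=0 S=83.0689 intr=60.2211 cont=59.4455 V=60.2211[EX]; j=1 S=113.2400 intr=30.0500 cont=34.9209 V=34.9209[hold]; j=2 S=154.3694 intr=0.0000 cont=15.1102 V=15.1102[hold]  S*(2)=83.0689
k=1: j=0 S=96.9883 intr=46.3017 cont=47.6295 V=47.6295[hold]; j=1 S=132.2149 intr=11.0751 cont=25.1480 V=25.1480[hold]  S*(1)=-
k=0: j=0 S=113.2400 intr=30.0500 cont=36.4824 V=36.4824[hold]  S*(0)=-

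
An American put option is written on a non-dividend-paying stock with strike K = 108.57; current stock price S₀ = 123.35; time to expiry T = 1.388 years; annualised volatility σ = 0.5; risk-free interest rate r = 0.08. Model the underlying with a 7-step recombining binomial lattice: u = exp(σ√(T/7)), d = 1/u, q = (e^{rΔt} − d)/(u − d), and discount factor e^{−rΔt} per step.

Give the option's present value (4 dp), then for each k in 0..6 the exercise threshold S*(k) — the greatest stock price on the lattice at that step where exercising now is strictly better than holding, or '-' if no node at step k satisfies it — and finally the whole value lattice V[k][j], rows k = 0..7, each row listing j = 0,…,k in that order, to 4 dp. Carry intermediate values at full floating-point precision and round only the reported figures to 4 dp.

price = 15.8965
boundary = - - - 63.2495 50.6247 63.2495 79.0225
tree:
15.8965
23.2736 8.4398
33.0662 13.4476 3.2996
45.3205 20.9014 5.8262 0.6744
57.9453 31.4574 10.1698 1.3180 0.0000
68.0501 45.3205 17.4973 2.5761 0.0000 0.0000
76.1379 57.9453 29.5475 5.0350 0.0000 0.0000 0.0000
82.6115 68.0501 45.3205 9.8409 0.0000 0.0000 0.0000 0.0000

Δt=0.19829  u=1.24938  d=0.80040  q=0.48018  discount=0.98426
step 7 (expiry): payoffs max(K−S,0) = 82.6115 68.0501 45.3205 9.8409 0.0000 0.0000 0.0000 0.0000
step 6: (k=6,j=0): S=32.4321, (K−S)⁺=76.1379, hold=74.4293 ⇒ V=76.1379 exercise | (k=6,j=1): S=50.6247, (K−S)⁺=57.9453, hold=56.2366 ⇒ V=57.9453 exercise | (k=6,j=2): S=79.0225, (K−S)⁺=29.5475, hold=27.8388 ⇒ V=29.5475 exercise | (k=6,j=3): S=123.3500, (K−S)⁺=0.0000, hold=5.0350 ⇒ V=5.0350 continue | (k=6,j=4): S=192.5428, (K−S)⁺=0.0000, hold=0.0000 ⇒ V=0.0000 continue | (k=6,j=5): S=300.5492, (K−S)⁺=0.0000, hold=0.0000 ⇒ V=0.0000 continue | (k=6,j=6): S=469.1415, (K−S)⁺=0.0000, hold=0.0000 ⇒ V=0.0000 continue  boundary S*=79.0225
step 5: (k=5,j=0): S=40.5199, (K−S)⁺=68.0501, hold=66.3414 ⇒ V=68.0501 exercise | (k=5,j=1): S=63.2495, (K−S)⁺=45.3205, hold=43.6119 ⇒ V=45.3205 exercise | (k=5,j=2): S=98.7291, (K−S)⁺=9.8409, hold=17.4973 ⇒ V=17.4973 continue | (k=5,j=3): S=154.1109, (K−S)⁺=0.0000, hold=2.5761 ⇒ V=2.5761 continue | (k=5,j=4): S=240.5589, (K−S)⁺=0.0000, hold=0.0000 ⇒ V=0.0000 continue | (k=5,j=5): S=375.4998, (K−S)⁺=0.0000, hold=0.0000 ⇒ V=0.0000 continue  boundary S*=63.2495
step 4: (k=4,j=0): S=50.6247, (K−S)⁺=57.9453, hold=56.2366 ⇒ V=57.9453 exercise | (k=4,j=1): S=79.0225, (K−S)⁺=29.5475, hold=31.4574 ⇒ V=31.4574 continue | (k=4,j=2): S=123.3500, (K−S)⁺=0.0000, hold=10.1698 ⇒ V=10.1698 continue | (k=4,j=3): S=192.5428, (K−S)⁺=0.0000, hold=1.3180 ⇒ V=1.3180 continue | (k=4,j=4): S=300.5492, (K−S)⁺=0.0000, hold=0.0000 ⇒ V=0.0000 continue  boundary S*=50.6247
step 3: (k=3,j=0): S=63.2495, (K−S)⁺=45.3205, hold=44.5146 ⇒ V=45.3205 exercise | (k=3,j=1): S=98.7291, (K−S)⁺=9.8409, hold=20.9014 ⇒ V=20.9014 continue | (k=3,j=2): S=154.1109, (K−S)⁺=0.0000, hold=5.8262 ⇒ V=5.8262 continue | (k=3,j=3): S=240.5589, (K−S)⁺=0.0000, hold=0.6744 ⇒ V=0.6744 continue  boundary S*=63.2495
step 2: (k=2,j=0): S=79.0225, (K−S)⁺=29.5475, hold=33.0662 ⇒ V=33.0662 continue | (k=2,j=1): S=123.3500, (K−S)⁺=0.0000, hold=13.4476 ⇒ V=13.4476 continue | (k=2,j=2): S=192.5428, (K−S)⁺=0.0000, hold=3.2996 ⇒ V=3.2996 continue  boundary S*=-
step 1: (k=1,j=0): S=98.7291, (K−S)⁺=9.8409, hold=23.2736 ⇒ V=23.2736 continue | (k=1,j=1): S=154.1109, (K−S)⁺=0.0000, hold=8.4398 ⇒ V=8.4398 continue  boundary S*=-
step 0: (k=0,j=0): S=123.3500, (K−S)⁺=0.0000, hold=15.8965 ⇒ V=15.8965 continue  boundary S*=-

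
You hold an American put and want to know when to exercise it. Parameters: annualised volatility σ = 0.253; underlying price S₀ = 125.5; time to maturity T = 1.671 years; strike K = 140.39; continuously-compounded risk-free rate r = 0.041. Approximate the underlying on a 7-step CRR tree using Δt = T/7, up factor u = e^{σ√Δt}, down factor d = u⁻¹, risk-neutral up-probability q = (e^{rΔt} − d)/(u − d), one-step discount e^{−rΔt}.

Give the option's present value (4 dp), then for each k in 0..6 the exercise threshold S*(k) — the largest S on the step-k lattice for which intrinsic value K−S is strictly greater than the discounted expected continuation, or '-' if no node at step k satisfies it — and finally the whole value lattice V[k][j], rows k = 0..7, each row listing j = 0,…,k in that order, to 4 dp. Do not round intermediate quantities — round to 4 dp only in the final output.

params: Δt=0.23871 u=1.13158 d=0.88372 q=0.50882 e^(-rΔt)=0.99026
t_7 payoffs: 87.5629 72.7468 53.7752 29.4828 0.0000 0.0000 0.0000 0.0000
t_6: node(6,0) S=59.7779 payoff=80.6121 vs cont=79.2448 → 80.6121 [stop]  node(6,1) S=76.5435 payoff=63.8465 vs cont=62.4792 → 63.8465 [stop]  node(6,2) S=98.0113 payoff=42.3787 vs cont=41.0114 → 42.3787 [stop]  node(6,3) S=125.5000 payoff=14.8900 vs cont=14.3404 → 14.8900 [stop]  node(6,4) S=160.6984 payoff=0.0000 vs cont=0.0000 → 0.0000 [wait]  node(6,5) S=205.7687 payoff=0.0000 vs cont=0.0000 → 0.0000 [wait]  node(6,6) S=263.4797 payoff=0.0000 vs cont=0.0000 → 0.0000 [wait]  ⇒ S*(6)=125.5000
t_5: node(5,0) S=67.6432 payoff=72.7468 vs cont=71.3795 → 72.7468 [stop]  node(5,1) S=86.6148 payoff=53.7752 vs cont=52.4079 → 53.7752 [stop]  node(5,2) S=110.9072 payoff=29.4828 vs cont=28.1154 → 29.4828 [stop]  node(5,3) S=142.0128 payoff=0.0000 vs cont=7.2425 → 7.2425 [wait]  node(5,4) S=181.8425 payoff=0.0000 vs cont=0.0000 → 0.0000 [wait]  node(5,5) S=232.8430 payoff=0.0000 vs cont=0.0000 → 0.0000 [wait]  ⇒ S*(5)=110.9072
t_4: node(4,0) S=76.5435 payoff=63.8465 vs cont=62.4792 → 63.8465 [stop]  node(4,1) S=98.0113 payoff=42.3787 vs cont=41.0114 → 42.3787 [stop]  node(4,2) S=125.5000 payoff=14.8900 vs cont=17.9896 → 17.9896 [wait]  node(4,3) S=160.6984 payoff=0.0000 vs cont=3.5227 → 3.5227 [wait]  node(4,4) S=205.7687 payoff=0.0000 vs cont=0.0000 → 0.0000 [wait]  ⇒ S*(4)=98.0113
t_3: node(3,0) S=86.6148 payoff=53.7752 vs cont=52.4079 → 53.7752 [stop]  node(3,1) S=110.9072 payoff=29.4828 vs cont=29.6772 → 29.6772 [wait]  node(3,2) S=142.0128 payoff=0.0000 vs cont=10.5250 → 10.5250 [wait]  node(3,3) S=181.8425 payoff=0.0000 vs cont=1.7134 → 1.7134 [wait]  ⇒ S*(3)=86.6148
t_2: node(2,0) S=98.0113 payoff=42.3787 vs cont=41.1094 → 42.3787 [stop]  node(2,1) S=125.5000 payoff=14.8900 vs cont=19.7381 → 19.7381 [wait]  node(2,2) S=160.6984 payoff=0.0000 vs cont=5.9827 → 5.9827 [wait]  ⇒ S*(2)=98.0113
t_1: node(1,0) S=110.9072 payoff=29.4828 vs cont=30.5582 → 30.5582 [wait]  node(1,1) S=142.0128 payoff=0.0000 vs cont=12.6150 → 12.6150 [wait]  ⇒ S*(1)=-
t_0: node(0,0) S=125.5000 payoff=14.8900 vs cont=21.2197 → 21.2197 [wait]  ⇒ S*(0)=-

price = 21.2197
boundary = - - 98.0113 86.6148 98.0113 110.9072 125.5000
tree:
21.2197
30.5582 12.6150
42.3787 19.7381 5.9827
53.7752 29.6772 10.5250 1.7134
63.8465 42.3787 17.9896 3.5227 0.0000
72.7468 53.7752 29.4828 7.2425 0.0000 0.0000
80.6121 63.8465 42.3787 14.8900 0.0000 0.0000 0.0000
87.5629 72.7468 53.7752 29.4828 0.0000 0.0000 0.0000 0.0000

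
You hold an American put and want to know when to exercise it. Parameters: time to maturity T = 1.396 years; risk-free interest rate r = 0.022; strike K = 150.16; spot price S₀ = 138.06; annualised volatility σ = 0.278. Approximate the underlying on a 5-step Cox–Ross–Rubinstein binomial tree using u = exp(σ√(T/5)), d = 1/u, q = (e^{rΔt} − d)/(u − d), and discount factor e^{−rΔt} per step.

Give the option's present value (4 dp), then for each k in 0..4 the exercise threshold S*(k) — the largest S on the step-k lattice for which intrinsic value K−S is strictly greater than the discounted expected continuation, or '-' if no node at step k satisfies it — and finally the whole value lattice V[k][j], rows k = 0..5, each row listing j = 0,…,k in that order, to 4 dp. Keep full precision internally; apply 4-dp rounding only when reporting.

price = 23.3690
boundary = - - 102.9148 88.8552 102.9148
tree:
23.3690
33.9613 12.3846
47.2452 20.2449 4.1702
61.3048 31.8561 8.1353 0.0000
73.4437 47.2452 15.8707 0.0000 0.0000
83.9242 61.3048 30.9609 0.0000 0.0000 0.0000

Δt=0.27920  u=1.15823  d=0.86339  q=0.48424  discount=0.99388
step 5 (expiry): payoffs max(K−S,0) = 83.9242 61.3048 30.9609 0.0000 0.0000 0.0000
step 4: (k=4,j=0): S=76.7163, (K−S)⁺=73.4437, hold=72.5242 ⇒ V=73.4437 exercise | (k=4,j=1): S=102.9148, (K−S)⁺=47.2452, hold=46.3257 ⇒ V=47.2452 exercise | (k=4,j=2): S=138.0600, (K−S)⁺=12.1000, hold=15.8707 ⇒ V=15.8707 continue | (k=4,j=3): S=185.2072, (K−S)⁺=0.0000, hold=0.0000 ⇒ V=0.0000 continue | (k=4,j=4): S=248.4551, (K−S)⁺=0.0000, hold=0.0000 ⇒ V=0.0000 continue  boundary S*=102.9148
step 3: (k=3,j=0): S=88.8552, (K−S)⁺=61.3048, hold=60.3853 ⇒ V=61.3048 exercise | (k=3,j=1): S=119.1991, (K−S)⁺=30.9609, hold=31.8561 ⇒ V=31.8561 continue | (k=3,j=2): S=159.9053, (K−S)⁺=0.0000, hold=8.1353 ⇒ V=8.1353 continue | (k=3,j=3): S=214.5127, (K−S)⁺=0.0000, hold=0.0000 ⇒ V=0.0000 continue  boundary S*=88.8552
step 2: (k=2,j=0): S=102.9148, (K−S)⁺=47.2452, hold=46.7565 ⇒ V=47.2452 exercise | (k=2,j=1): S=138.0600, (K−S)⁺=12.1000, hold=20.2449 ⇒ V=20.2449 continue | (k=2,j=2): S=185.2072, (K−S)⁺=0.0000, hold=4.1702 ⇒ V=4.1702 continue  boundary S*=102.9148
step 1: (k=1,j=0): S=119.1991, (K−S)⁺=30.9609, hold=33.9613 ⇒ V=33.9613 continue | (k=1,j=1): S=159.9053, (K−S)⁺=0.0000, hold=12.3846 ⇒ V=12.3846 continue  boundary S*=-
step 0: (k=0,j=0): S=138.0600, (K−S)⁺=12.1000, hold=23.3690 ⇒ V=23.3690 continue  boundary S*=-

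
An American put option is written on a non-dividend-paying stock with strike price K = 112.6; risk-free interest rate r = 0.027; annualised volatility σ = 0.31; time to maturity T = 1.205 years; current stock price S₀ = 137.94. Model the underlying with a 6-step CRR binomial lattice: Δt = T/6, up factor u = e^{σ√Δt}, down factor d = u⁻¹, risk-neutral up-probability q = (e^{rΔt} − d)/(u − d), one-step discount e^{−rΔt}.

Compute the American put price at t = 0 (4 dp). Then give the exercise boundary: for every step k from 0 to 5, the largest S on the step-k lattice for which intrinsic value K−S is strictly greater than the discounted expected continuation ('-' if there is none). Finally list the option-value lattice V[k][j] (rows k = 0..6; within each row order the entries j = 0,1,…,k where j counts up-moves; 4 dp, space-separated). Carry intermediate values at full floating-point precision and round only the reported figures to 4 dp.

price = 6.4901
boundary = - - - - 79.1322 90.9259
tree:
6.4901
10.2443 2.5738
15.7619 4.4963 0.5599
23.4713 7.7469 1.0927 0.0000
33.4678 13.1124 2.1325 0.0000 0.0000
43.7318 21.6741 4.1620 0.0000 0.0000 0.0000
52.6644 33.4678 8.1228 0.0000 0.0000 0.0000 0.0000

Δt=0.20083, u=1.14904, d=0.87029, q=0.48483, disc=e^(-rΔt)=0.99459
k=6 terminal: V=max(K-S,0) → 52.6644 33.4678 8.1228 0.0000 0.0000 0.0000 0.0000
k=5: j=0 S=68.8682 intr=43.7318 cont=43.1228 V=43.7318[EX]; j=1 S=90.9259 intr=21.6741 cont=21.0652 V=21.6741[EX]; j=2 S=120.0483 intr=0.0000 cont=4.1620 V=4.1620[hold]; j=3 S=158.4982 intr=0.0000 cont=0.0000 V=0.0000[hold]; j=4 S=209.2632 intr=0.0000 cont=0.0000 V=0.0000[hold]; j=5 S=276.2876 intr=0.0000 cont=0.0000 V=0.0000[hold]  S*(5)=90.9259
k=4: j=0 S=79.1322 intr=33.4678 cont=32.8589 V=33.4678[EX]; j=1 S=104.4772 intr=8.1228 cont=13.1124 V=13.1124[hold]; j=2 S=137.9400 intr=0.0000 cont=2.1325 V=2.1325[hold]; j=3 S=182.1205 intr=0.0000 cont=0.0000 V=0.0000[hold]; j=4 S=240.4513 intr=0.0000 cont=0.0000 V=0.0000[hold]  S*(4)=79.1322
k=3: j=0 S=90.9259 intr=21.6741 cont=23.4713 V=23.4713[hold]; j=1 S=120.0483 intr=0.0000 cont=7.7469 V=7.7469[hold]; j=2 S=158.4982 intr=0.0000 cont=1.0927 V=1.0927[hold]; j=3 S=209.2632 intr=0.0000 cont=0.0000 V=0.0000[hold]  S*(3)=-
k=2: j=0 S=104.4772 intr=8.1228 cont=15.7619 V=15.7619[hold]; j=1 S=137.9400 intr=0.0000 cont=4.4963 V=4.4963[hold]; j=2 S=182.1205 intr=0.0000 cont=0.5599 V=0.5599[hold]  S*(2)=-
k=1: j=0 S=120.0483 intr=0.0000 cont=10.2443 V=10.2443[hold]; j=1 S=158.4982 intr=0.0000 cont=2.5738 V=2.5738[hold]  S*(1)=-
k=0: j=0 S=137.9400 intr=0.0000 cont=6.4901 V=6.4901[hold]  S*(0)=-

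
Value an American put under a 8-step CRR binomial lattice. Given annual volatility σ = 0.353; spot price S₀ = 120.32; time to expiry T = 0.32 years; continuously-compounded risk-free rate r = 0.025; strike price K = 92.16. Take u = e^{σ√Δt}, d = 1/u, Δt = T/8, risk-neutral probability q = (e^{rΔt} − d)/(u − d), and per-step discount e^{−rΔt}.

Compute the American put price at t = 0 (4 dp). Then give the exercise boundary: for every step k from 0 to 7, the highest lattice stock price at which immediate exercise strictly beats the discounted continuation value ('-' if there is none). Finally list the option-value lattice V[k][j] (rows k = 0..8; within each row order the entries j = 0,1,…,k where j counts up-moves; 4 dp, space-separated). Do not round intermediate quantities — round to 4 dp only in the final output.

Δt=0.04000, u=1.07315, d=0.93183, q=0.48944, disc=e^(-rΔt)=0.99900
k=8 terminal: V=max(K-S,0) → 23.7612 13.3882 1.4421 0.0000 0.0000 0.0000 0.0000 0.0000 0.0000
k=7: j=0 S=73.4023 intr=18.7577 cont=18.6656 V=18.7577[EX]; j=1 S=84.5341 intr=7.6259 cont=7.5338 V=7.6259[EX]; j=2 S=97.3541 intr=0.0000 cont=0.7355 V=0.7355[hold]; j=3 S=112.1183 intr=0.0000 cont=0.0000 V=0.0000[hold]; j=4 S=129.1216 intr=0.0000 cont=0.0000 V=0.0000[hold]; j=5 S=148.7036 intr=0.0000 cont=0.0000 V=0.0000[hold]; j=6 S=171.2552 intr=0.0000 cont=0.0000 V=0.0000[hold]; j=7 S=197.2269 intr=0.0000 cont=0.0000 V=0.0000[hold]  S*(7)=84.5341
k=6: j=0 S=78.7718 intr=13.3882 cont=13.2961 V=13.3882[EX]; j=1 S=90.7179 intr=1.4421 cont=4.2493 V=4.2493[hold]; j=2 S=104.4757 intr=0.0000 cont=0.3752 V=0.3752[hold]; j=3 S=120.3200 intr=0.0000 cont=0.0000 V=0.0000[hold]; j=4 S=138.5671 intr=0.0000 cont=0.0000 V=0.0000[hold]; j=5 S=159.5815 intr=0.0000 cont=0.0000 V=0.0000[hold]; j=6 S=183.7828 intr=0.0000 cont=0.0000 V=0.0000[hold]  S*(6)=78.7718
k=5: j=0 S=84.5341 intr=7.6259 cont=8.9064 V=8.9064[hold]; j=1 S=97.3541 intr=0.0000 cont=2.3508 V=2.3508[hold]; j=2 S=112.1183 intr=0.0000 cont=0.1914 V=0.1914[hold]; j=3 S=129.1216 intr=0.0000 cont=0.0000 V=0.0000[hold]; j=4 S=148.7036 intr=0.0000 cont=0.0000 V=0.0000[hold]; j=5 S=171.2552 intr=0.0000 cont=0.0000 V=0.0000[hold]  S*(5)=-
k=4: j=0 S=90.7179 intr=1.4421 cont=5.6921 V=5.6921[hold]; j=1 S=104.4757 intr=0.0000 cont=1.2926 V=1.2926[hold]; j=2 S=120.3200 intr=0.0000 cont=0.0976 V=0.0976[hold]; j=3 S=138.5671 intr=0.0000 cont=0.0000 V=0.0000[hold]; j=4 S=159.5815 intr=0.0000 cont=0.0000 V=0.0000[hold]  S*(4)=-
k=3: j=0 S=97.3541 intr=0.0000 cont=3.5353 V=3.5353[hold]; j=1 S=112.1183 intr=0.0000 cont=0.7070 V=0.7070[hold]; j=2 S=129.1216 intr=0.0000 cont=0.0498 V=0.0498[hold]; j=3 S=148.7036 intr=0.0000 cont=0.0000 V=0.0000[hold]  S*(3)=-
k=2: j=0 S=104.4757 intr=0.0000 cont=2.1489 V=2.1489[hold]; j=1 S=120.3200 intr=0.0000 cont=0.3850 V=0.3850[hold]; j=2 S=138.5671 intr=0.0000 cont=0.0254 V=0.0254[hold]  S*(2)=-
k=1: j=0 S=112.1183 intr=0.0000 cont=1.2843 V=1.2843[hold]; j=1 S=129.1216 intr=0.0000 cont=0.2088 V=0.2088[hold]  S*(1)=-
k=0: j=0 S=120.3200 intr=0.0000 cont=0.7571 V=0.7571[hold]  S*(0)=-

price = 0.7571
boundary = - - - - - - 78.7718 84.5341
tree:
0.7571
1.2843 0.2088
2.1489 0.3850 0.0254
3.5353 0.7070 0.0498 0.0000
5.6921 1.2926 0.0976 0.0000 0.0000
8.9064 2.3508 0.1914 0.0000 0.0000 0.0000
13.3882 4.2493 0.3752 0.0000 0.0000 0.0000 0.0000
18.7577 7.6259 0.7355 0.0000 0.0000 0.0000 0.0000 0.0000
23.7612 13.3882 1.4421 0.0000 0.0000 0.0000 0.0000 0.0000 0.0000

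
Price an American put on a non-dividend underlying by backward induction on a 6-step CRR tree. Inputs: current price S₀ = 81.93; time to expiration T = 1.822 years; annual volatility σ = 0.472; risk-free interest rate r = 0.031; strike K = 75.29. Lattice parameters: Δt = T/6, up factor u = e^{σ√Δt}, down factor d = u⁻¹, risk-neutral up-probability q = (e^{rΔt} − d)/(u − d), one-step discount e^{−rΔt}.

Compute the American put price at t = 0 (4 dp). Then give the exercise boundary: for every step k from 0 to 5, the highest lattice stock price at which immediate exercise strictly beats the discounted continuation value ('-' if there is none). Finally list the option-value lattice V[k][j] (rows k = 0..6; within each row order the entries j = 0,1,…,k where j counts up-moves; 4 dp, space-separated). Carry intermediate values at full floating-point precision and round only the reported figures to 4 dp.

Δt=0.30367, u=1.29706, d=0.77097, q=0.45332, disc=e^(-rΔt)=0.99063
k=6 terminal: V=max(K-S,0) → 58.0839 46.3431 26.5907 0.0000 0.0000 0.0000 0.0000
k=5: j=0 S=22.3174 intr=52.9726 cont=52.2672 V=52.9726[EX]; j=1 S=37.5459 intr=37.7441 cont=37.0386 V=37.7441[EX]; j=2 S=63.1659 intr=12.1241 cont=14.4005 V=14.4005[hold]; j=3 S=106.2681 intr=0.0000 cont=0.0000 V=0.0000[hold]; j=4 S=178.7817 intr=0.0000 cont=0.0000 V=0.0000[hold]; j=5 S=300.7760 intr=0.0000 cont=0.0000 V=0.0000[hold]  S*(5)=37.5459
k=4: j=0 S=28.9469 intr=46.3431 cont=45.6376 V=46.3431[EX]; j=1 S=48.6993 intr=26.5907 cont=26.9075 V=26.9075[hold]; j=2 S=81.9300 intr=0.0000 cont=7.7987 V=7.7987[hold]; j=3 S=137.8361 intr=0.0000 cont=0.0000 V=0.0000[hold]; j=4 S=231.8906 intr=0.0000 cont=0.0000 V=0.0000[hold]  S*(4)=28.9469
k=3: j=0 S=37.5459 intr=37.7441 cont=37.1809 V=37.7441[EX]; j=1 S=63.1659 intr=12.1241 cont=18.0742 V=18.0742[hold]; j=2 S=106.2681 intr=0.0000 cont=4.2235 V=4.2235[hold]; j=3 S=178.7817 intr=0.0000 cont=0.0000 V=0.0000[hold]  S*(3)=37.5459
k=2: j=0 S=48.6993 intr=26.5907 cont=28.5573 V=28.5573[hold]; j=1 S=81.9300 intr=0.0000 cont=11.6849 V=11.6849[hold]; j=2 S=137.8361 intr=0.0000 cont=2.2873 V=2.2873[hold]  S*(2)=-
k=1: j=0 S=63.1659 intr=12.1241 cont=20.7128 V=20.7128[hold]; j=1 S=106.2681 intr=0.0000 cont=7.3552 V=7.3552[hold]  S*(1)=-
k=0: j=0 S=81.9300 intr=0.0000 cont=14.5203 V=14.5203[hold]  S*(0)=-

price = 14.5203
boundary = - - - 37.5459 28.9469 37.5459
tree:
14.5203
20.7128 7.3552
28.5573 11.6849 2.2873
37.7441 18.0742 4.2235 0.0000
46.3431 26.9075 7.7987 0.0000 0.0000
52.9726 37.7441 14.4005 0.0000 0.0000 0.0000
58.0839 46.3431 26.5907 0.0000 0.0000 0.0000 0.0000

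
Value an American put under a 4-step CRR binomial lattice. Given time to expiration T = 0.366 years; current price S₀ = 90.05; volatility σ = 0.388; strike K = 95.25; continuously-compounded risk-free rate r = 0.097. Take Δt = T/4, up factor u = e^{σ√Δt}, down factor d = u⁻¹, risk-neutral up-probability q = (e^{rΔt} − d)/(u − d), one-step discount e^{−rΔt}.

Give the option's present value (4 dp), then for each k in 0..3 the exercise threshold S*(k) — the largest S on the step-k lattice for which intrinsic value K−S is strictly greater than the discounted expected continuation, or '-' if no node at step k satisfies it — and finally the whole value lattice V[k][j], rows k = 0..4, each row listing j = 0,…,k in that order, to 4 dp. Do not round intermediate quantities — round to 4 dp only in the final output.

Δt=0.09150, u=1.12453, d=0.88926, q=0.50858, disc=e^(-rΔt)=0.99116
k=4 terminal: V=max(K-S,0) → 38.9384 24.0400 5.2000 0.0000 0.0000
k=3: j=0 S=63.3242 intr=31.9258 cont=31.0842 V=31.9258[EX]; j=1 S=80.0778 intr=15.1722 cont=14.3305 V=15.1722[EX]; j=2 S=101.2640 intr=0.0000 cont=2.5328 V=2.5328[hold]; j=3 S=128.0554 intr=0.0000 cont=0.0000 V=0.0000[hold]  S*(3)=80.0778
k=2: j=0 S=71.2100 intr=24.0400 cont=23.1984 V=24.0400[EX]; j=1 S=90.0500 intr=5.2000 cont=8.6667 V=8.6667[hold]; j=2 S=113.8745 intr=0.0000 cont=1.2336 V=1.2336[hold]  S*(2)=71.2100
k=1: j=0 S=80.0778 intr=15.1722 cont=16.0780 V=16.0780[hold]; j=1 S=101.2640 intr=0.0000 cont=4.8432 V=4.8432[hold]  S*(1)=-
k=0: j=0 S=90.0500 intr=5.2000 cont=10.2726 V=10.2726[hold]  S*(0)=-

price = 10.2726
boundary = - - 71.2100 80.0778
tree:
10.2726
16.0780 4.8432
24.0400 8.6667 1.2336
31.9258 15.1722 2.5328 0.0000
38.9384 24.0400 5.2000 0.0000 0.0000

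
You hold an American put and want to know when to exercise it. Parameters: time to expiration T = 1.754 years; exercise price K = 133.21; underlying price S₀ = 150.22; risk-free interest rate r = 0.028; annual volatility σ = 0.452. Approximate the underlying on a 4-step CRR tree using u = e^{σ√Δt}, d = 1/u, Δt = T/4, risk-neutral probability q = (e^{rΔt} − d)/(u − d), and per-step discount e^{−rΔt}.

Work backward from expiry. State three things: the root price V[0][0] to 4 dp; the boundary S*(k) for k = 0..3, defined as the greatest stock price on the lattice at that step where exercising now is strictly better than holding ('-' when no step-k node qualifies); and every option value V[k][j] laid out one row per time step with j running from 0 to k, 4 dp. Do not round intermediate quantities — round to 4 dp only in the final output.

price = 22.7669
boundary = - - - 61.2012
tree:
22.7669
34.9250 8.2987
51.6144 15.1662 0.0000
72.0088 27.7169 0.0000 0.0000
87.8398 50.6539 0.0000 0.0000 0.0000

Δt=0.43850, u=1.34893, d=0.74133, q=0.44606, disc=e^(-rΔt)=0.98780
k=4 terminal: V=max(K-S,0) → 87.8398 50.6539 0.0000 0.0000 0.0000
k=3: j=0 S=61.2012 intr=72.0088 cont=70.3833 V=72.0088[EX]; j=1 S=111.3624 intr=21.8476 cont=27.7169 V=27.7169[hold]; j=2 S=202.6362 intr=0.0000 cont=0.0000 V=0.0000[hold]; j=3 S=368.7191 intr=0.0000 cont=0.0000 V=0.0000[hold]  S*(3)=61.2012
k=2: j=0 S=82.5561 intr=50.6539 cont=51.6144 V=51.6144[hold]; j=1 S=150.2200 intr=0.0000 cont=15.1662 V=15.1662[hold]; j=2 S=273.3420 intr=0.0000 cont=0.0000 V=0.0000[hold]  S*(2)=-
k=1: j=0 S=111.3624 intr=21.8476 cont=34.9250 V=34.9250[hold]; j=1 S=202.6362 intr=0.0000 cont=8.2987 V=8.2987[hold]  S*(1)=-
k=0: j=0 S=150.2200 intr=0.0000 cont=22.7669 V=22.7669[hold]  S*(0)=-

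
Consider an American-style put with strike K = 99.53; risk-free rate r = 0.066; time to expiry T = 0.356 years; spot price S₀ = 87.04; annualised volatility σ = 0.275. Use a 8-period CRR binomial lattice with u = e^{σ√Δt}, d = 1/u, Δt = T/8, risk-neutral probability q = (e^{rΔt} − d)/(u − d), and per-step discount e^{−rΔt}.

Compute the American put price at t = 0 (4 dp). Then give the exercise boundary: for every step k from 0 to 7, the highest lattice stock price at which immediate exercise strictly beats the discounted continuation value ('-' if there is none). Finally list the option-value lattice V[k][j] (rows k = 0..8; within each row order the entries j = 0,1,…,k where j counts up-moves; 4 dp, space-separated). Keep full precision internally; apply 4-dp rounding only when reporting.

Δt=0.04450, u=1.05973, d=0.94364, q=0.51084, disc=e^(-rΔt)=0.99707
k=8 terminal: V=max(K-S,0) → 44.8074 38.0753 30.5151 22.0248 12.4900 1.7822 0.0000 0.0000 0.0000
k=7: j=0 S=57.9910 intr=41.5390 cont=41.2471 V=41.5390[EX]; j=1 S=65.1252 intr=34.4048 cont=34.1129 V=34.4048[EX]; j=2 S=73.1370 intr=26.3930 cont=26.1011 V=26.3930[EX]; j=3 S=82.1344 intr=17.3956 cont=17.1037 V=17.3956[EX]; j=4 S=92.2386 intr=7.2914 cont=6.9995 V=7.2914[EX]; j=5 S=103.5860 intr=0.0000 cont=0.8692 V=0.8692[hold]; j=6 S=116.3292 intr=0.0000 cont=0.0000 V=0.0000[hold]; j=7 S=130.6402 intr=0.0000 cont=0.0000 V=0.0000[hold]  S*(7)=92.2386
k=6: j=0 S=61.4547 intr=38.0753 cont=37.7834 V=38.0753[EX]; j=1 S=69.0149 intr=30.5151 cont=30.2232 V=30.5151[EX]; j=2 S=77.5052 intr=22.0248 cont=21.7329 V=22.0248[EX]; j=3 S=87.0400 intr=12.4900 cont=12.1981 V=12.4900[EX]; j=4 S=97.7478 intr=1.7822 cont=3.9989 V=3.9989[hold]; j=5 S=109.7728 intr=0.0000 cont=0.4240 V=0.4240[hold]; j=6 S=123.2772 intr=0.0000 cont=0.0000 V=0.0000[hold]  S*(6)=87.0400
k=5: j=0 S=65.1252 intr=34.4048 cont=34.1129 V=34.4048[EX]; j=1 S=73.1370 intr=26.3930 cont=26.1011 V=26.3930[EX]; j=2 S=82.1344 intr=17.3956 cont=17.1037 V=17.3956[EX]; j=3 S=92.2386 intr=7.2914 cont=8.1285 V=8.1285[hold]; j=4 S=103.5860 intr=0.0000 cont=2.1663 V=2.1663[hold]; j=5 S=116.3292 intr=0.0000 cont=0.2068 V=0.2068[hold]  S*(5)=82.1344
k=4: j=0 S=69.0149 intr=30.5151 cont=30.2232 V=30.5151[EX]; j=1 S=77.5052 intr=22.0248 cont=21.7329 V=22.0248[EX]; j=2 S=87.0400 intr=12.4900 cont=12.6245 V=12.6245[hold]; j=3 S=97.7478 intr=1.7822 cont=5.0679 V=5.0679[hold]; j=4 S=109.7728 intr=0.0000 cont=1.1619 V=1.1619[hold]  S*(4)=77.5052
k=3: j=0 S=73.1370 intr=26.3930 cont=26.1011 V=26.3930[EX]; j=1 S=82.1344 intr=17.3956 cont=17.1723 V=17.3956[EX]; j=2 S=92.2386 intr=7.2914 cont=8.7386 V=8.7386[hold]; j=3 S=103.5860 intr=0.0000 cont=3.0636 V=3.0636[hold]  S*(3)=82.1344
k=2: j=0 S=77.5052 intr=22.0248 cont=21.7329 V=22.0248[EX]; j=1 S=87.0400 intr=12.4900 cont=12.9352 V=12.9352[hold]; j=2 S=97.7478 intr=1.7822 cont=5.8224 V=5.8224[hold]  S*(2)=77.5052
k=1: j=0 S=82.1344 intr=17.3956 cont=17.3305 V=17.3956[EX]; j=1 S=92.2386 intr=7.2914 cont=9.2745 V=9.2745[hold]  S*(1)=82.1344
k=0: j=0 S=87.0400 intr=12.4900 cont=13.2082 V=13.2082[hold]  S*(0)=-

price = 13.2082
boundary = - 82.1344 77.5052 82.1344 77.5052 82.1344 87.0400 92.2386
tree:
13.2082
17.3956 9.2745
22.0248 12.9352 5.8224
26.3930 17.3956 8.7386 3.0636
30.5151 22.0248 12.6245 5.0679 1.1619
34.4048 26.3930 17.3956 8.1285 2.1663 0.2068
38.0753 30.5151 22.0248 12.4900 3.9989 0.4240 0.0000
41.5390 34.4048 26.3930 17.3956 7.2914 0.8692 0.0000 0.0000
44.8074 38.0753 30.5151 22.0248 12.4900 1.7822 0.0000 0.0000 0.0000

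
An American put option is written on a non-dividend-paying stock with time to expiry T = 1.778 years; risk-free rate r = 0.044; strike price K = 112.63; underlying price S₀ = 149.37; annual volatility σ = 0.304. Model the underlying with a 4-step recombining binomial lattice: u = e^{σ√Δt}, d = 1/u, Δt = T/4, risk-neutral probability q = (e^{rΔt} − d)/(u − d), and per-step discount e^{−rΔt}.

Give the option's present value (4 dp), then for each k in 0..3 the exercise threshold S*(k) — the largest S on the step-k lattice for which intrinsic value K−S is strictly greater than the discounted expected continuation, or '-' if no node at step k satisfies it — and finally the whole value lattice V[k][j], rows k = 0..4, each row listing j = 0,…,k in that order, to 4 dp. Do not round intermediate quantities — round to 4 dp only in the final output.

Δt=0.44450  u=1.22468  d=0.81654  q=0.49789  discount=0.98063
step 4 (expiry): payoffs max(K−S,0) = 46.2292 13.0394 0.0000 0.0000 0.0000
step 3: (k=3,j=0): S=81.3197, (K−S)⁺=31.3103, hold=29.1289 ⇒ V=31.3103 exercise | (k=3,j=1): S=121.9666, (K−S)⁺=0.0000, hold=6.4203 ⇒ V=6.4203 continue | (k=3,j=2): S=182.9304, (K−S)⁺=0.0000, hold=0.0000 ⇒ V=0.0000 continue | (k=3,j=3): S=274.3664, (K−S)⁺=0.0000, hold=0.0000 ⇒ V=0.0000 continue  boundary S*=81.3197
step 2: (k=2,j=0): S=99.5906, (K−S)⁺=13.0394, hold=18.5513 ⇒ V=18.5513 continue | (k=2,j=1): S=149.3700, (K−S)⁺=0.0000, hold=3.1613 ⇒ V=3.1613 continue | (k=2,j=2): S=224.0312, (K−S)⁺=0.0000, hold=0.0000 ⇒ V=0.0000 continue  boundary S*=-
step 1: (k=1,j=0): S=121.9666, (K−S)⁺=0.0000, hold=10.6778 ⇒ V=10.6778 continue | (k=1,j=1): S=182.9304, (K−S)⁺=0.0000, hold=1.5565 ⇒ V=1.5565 continue  boundary S*=-
step 0: (k=0,j=0): S=149.3700, (K−S)⁺=0.0000, hold=6.0175 ⇒ V=6.0175 continue  boundary S*=-

price = 6.0175
boundary = - - - 81.3197
tree:
6.0175
10.6778 1.5565
18.5513 3.1613 0.0000
31.3103 6.4203 0.0000 0.0000
46.2292 13.0394 0.0000 0.0000 0.0000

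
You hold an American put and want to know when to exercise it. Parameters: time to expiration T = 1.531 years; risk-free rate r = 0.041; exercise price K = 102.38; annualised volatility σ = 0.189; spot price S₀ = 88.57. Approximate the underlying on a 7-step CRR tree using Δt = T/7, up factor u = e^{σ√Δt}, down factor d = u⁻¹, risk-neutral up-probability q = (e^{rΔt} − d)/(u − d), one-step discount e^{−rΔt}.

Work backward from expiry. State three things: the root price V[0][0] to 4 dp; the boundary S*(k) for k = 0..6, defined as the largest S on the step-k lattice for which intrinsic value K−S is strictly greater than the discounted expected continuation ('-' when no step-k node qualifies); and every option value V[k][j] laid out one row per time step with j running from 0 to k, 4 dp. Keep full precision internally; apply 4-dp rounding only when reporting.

params: Δt=0.21871 u=1.09241 d=0.91540 q=0.52880 e^(-rΔt)=0.99107
t_7 payoffs: 54.6735 45.4487 34.4400 21.3026 5.6249 0.0000 0.0000 0.0000
t_6: node(6,0) S=52.1152 payoff=50.2648 vs cont=49.3508 → 50.2648 [stop]  node(6,1) S=62.1926 payoff=40.1874 vs cont=39.2735 → 40.1874 [stop]  node(6,2) S=74.2186 payoff=28.1614 vs cont=27.2475 → 28.1614 [stop]  node(6,3) S=88.5700 payoff=13.8100 vs cont=12.8960 → 13.8100 [stop]  node(6,4) S=105.6965 payoff=0.0000 vs cont=2.6268 → 2.6268 [wait]  node(6,5) S=126.1348 payoff=0.0000 vs cont=0.0000 → 0.0000 [wait]  node(6,6) S=150.5251 payoff=0.0000 vs cont=0.0000 → 0.0000 [wait]  ⇒ S*(6)=88.5700
t_5: node(5,0) S=56.9313 payoff=45.4487 vs cont=44.5347 → 45.4487 [stop]  node(5,1) S=67.9400 payoff=34.4400 vs cont=33.5260 → 34.4400 [stop]  node(5,2) S=81.0774 payoff=21.3026 vs cont=20.3887 → 21.3026 [stop]  node(5,3) S=96.7551 payoff=5.6249 vs cont=7.8258 → 7.8258 [wait]  node(5,4) S=115.4643 payoff=0.0000 vs cont=1.2267 → 1.2267 [wait]  node(5,5) S=137.7913 payoff=0.0000 vs cont=0.0000 → 0.0000 [wait]  ⇒ S*(5)=81.0774
t_4: node(4,0) S=62.1926 payoff=40.1874 vs cont=39.2735 → 40.1874 [stop]  node(4,1) S=74.2186 payoff=28.1614 vs cont=27.2475 → 28.1614 [stop]  node(4,2) S=88.5700 payoff=13.8100 vs cont=14.0495 → 14.0495 [wait]  node(4,3) S=105.6965 payoff=0.0000 vs cont=4.2974 → 4.2974 [wait]  node(4,4) S=126.1348 payoff=0.0000 vs cont=0.5728 → 0.5728 [wait]  ⇒ S*(4)=74.2186
t_3: node(3,0) S=67.9400 payoff=34.4400 vs cont=33.5260 → 34.4400 [stop]  node(3,1) S=81.0774 payoff=21.3026 vs cont=20.5142 → 21.3026 [stop]  node(3,2) S=96.7551 payoff=5.6249 vs cont=8.8131 → 8.8131 [wait]  node(3,3) S=115.4643 payoff=0.0000 vs cont=2.3071 → 2.3071 [wait]  ⇒ S*(3)=81.0774
t_2: node(2,0) S=74.2186 payoff=28.1614 vs cont=27.2475 → 28.1614 [stop]  node(2,1) S=88.5700 payoff=13.8100 vs cont=14.5669 → 14.5669 [wait]  node(2,2) S=105.6965 payoff=0.0000 vs cont=5.3247 → 5.3247 [wait]  ⇒ S*(2)=74.2186
t_1: node(1,0) S=81.0774 payoff=21.3026 vs cont=20.7854 → 21.3026 [stop]  node(1,1) S=96.7551 payoff=5.6249 vs cont=9.5932 → 9.5932 [wait]  ⇒ S*(1)=81.0774
t_0: node(0,0) S=88.5700 payoff=13.8100 vs cont=14.9757 → 14.9757 [wait]  ⇒ S*(0)=-

price = 14.9757
boundary = - 81.0774 74.2186 81.0774 74.2186 81.0774 88.5700
tree:
14.9757
21.3026 9.5932
28.1614 14.5669 5.3247
34.4400 21.3026 8.8131 2.3071
40.1874 28.1614 14.0495 4.2974 0.5728
45.4487 34.4400 21.3026 7.8258 1.2267 0.0000
50.2648 40.1874 28.1614 13.8100 2.6268 0.0000 0.0000
54.6735 45.4487 34.4400 21.3026 5.6249 0.0000 0.0000 0.0000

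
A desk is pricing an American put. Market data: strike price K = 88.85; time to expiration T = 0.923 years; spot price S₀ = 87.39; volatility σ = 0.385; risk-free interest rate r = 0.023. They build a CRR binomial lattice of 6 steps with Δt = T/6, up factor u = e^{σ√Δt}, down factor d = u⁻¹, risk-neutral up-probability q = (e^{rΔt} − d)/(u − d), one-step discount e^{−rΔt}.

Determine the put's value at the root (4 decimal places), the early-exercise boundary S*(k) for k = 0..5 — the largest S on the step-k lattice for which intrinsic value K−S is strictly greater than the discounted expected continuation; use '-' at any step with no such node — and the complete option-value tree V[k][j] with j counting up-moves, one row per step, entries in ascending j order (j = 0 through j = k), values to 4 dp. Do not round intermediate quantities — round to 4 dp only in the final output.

Δt=0.15383  u=1.16300  d=0.85985  q=0.47401  discount=0.99647
step 6 (expiry): payoffs max(K−S,0) = 53.5331 41.0814 24.2397 1.4600 0.0000 0.0000 0.0000
step 5: (k=5,j=0): S=41.0736, (K−S)⁺=47.7764, hold=47.4626 ⇒ V=47.7764 exercise | (k=5,j=1): S=55.5549, (K−S)⁺=33.2951, hold=32.9813 ⇒ V=33.2951 exercise | (k=5,j=2): S=75.1419, (K−S)⁺=13.7081, hold=13.3943 ⇒ V=13.7081 exercise | (k=5,j=3): S=101.6346, (K−S)⁺=0.0000, hold=0.7652 ⇒ V=0.7652 continue | (k=5,j=4): S=137.4679, (K−S)⁺=0.0000, hold=0.0000 ⇒ V=0.0000 continue | (k=5,j=5): S=185.9349, (K−S)⁺=0.0000, hold=0.0000 ⇒ V=0.0000 continue  boundary S*=75.1419
step 4: (k=4,j=0): S=47.7686, (K−S)⁺=41.0814, hold=40.7676 ⇒ V=41.0814 exercise | (k=4,j=1): S=64.6103, (K−S)⁺=24.2397, hold=23.9258 ⇒ V=24.2397 exercise | (k=4,j=2): S=87.3900, (K−S)⁺=1.4600, hold=7.5463 ⇒ V=7.5463 continue | (k=4,j=3): S=118.2011, (K−S)⁺=0.0000, hold=0.4011 ⇒ V=0.4011 continue | (k=4,j=4): S=159.8752, (K−S)⁺=0.0000, hold=0.0000 ⇒ V=0.0000 continue  boundary S*=64.6103
step 3: (k=3,j=0): S=55.5549, (K−S)⁺=33.2951, hold=32.9813 ⇒ V=33.2951 exercise | (k=3,j=1): S=75.1419, (K−S)⁺=13.7081, hold=16.2691 ⇒ V=16.2691 continue | (k=3,j=2): S=101.6346, (K−S)⁺=0.0000, hold=4.1447 ⇒ V=4.1447 continue | (k=3,j=3): S=137.4679, (K−S)⁺=0.0000, hold=0.2102 ⇒ V=0.2102 continue  boundary S*=55.5549
step 2: (k=2,j=0): S=64.6103, (K−S)⁺=24.2397, hold=25.1355 ⇒ V=25.1355 continue | (k=2,j=1): S=87.3900, (K−S)⁺=1.4600, hold=10.4848 ⇒ V=10.4848 continue | (k=2,j=2): S=118.2011, (K−S)⁺=0.0000, hold=2.2716 ⇒ V=2.2716 continue  boundary S*=-
step 1: (k=1,j=0): S=75.1419, (K−S)⁺=13.7081, hold=18.1266 ⇒ V=18.1266 continue | (k=1,j=1): S=101.6346, (K−S)⁺=0.0000, hold=6.5684 ⇒ V=6.5684 continue  boundary S*=-
step 0: (k=0,j=0): S=87.3900, (K−S)⁺=1.4600, hold=12.6032 ⇒ V=12.6032 continue  boundary S*=-

price = 12.6032
boundary = - - - 55.5549 64.6103 75.1419
tree:
12.6032
18.1266 6.5684
25.1355 10.4848 2.2716
33.2951 16.2691 4.1447 0.2102
41.0814 24.2397 7.5463 0.4011 0.0000
47.7764 33.2951 13.7081 0.7652 0.0000 0.0000
53.5331 41.0814 24.2397 1.4600 0.0000 0.0000 0.0000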